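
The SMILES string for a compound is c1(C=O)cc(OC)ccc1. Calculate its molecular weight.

136.15 g/mol

Atom tally by fragment:
  benzene ring core → C:6 H:6
  (− 2 ring H displaced by substituents)
  + CHO → C:1 H:1 O:1
  + OCH3 → C:1 H:3 O:1
Element totals:
  C: 8
  H: 8
  O: 2
Molecular formula: C8H8O2.
  M = 8(12.011) + 8(1.008) + 2(15.999)
    = 96.088 + 8.064 + 31.998 = 136.150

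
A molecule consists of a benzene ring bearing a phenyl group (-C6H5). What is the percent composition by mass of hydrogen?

6.54%

Atom tally by fragment:
  benzene ring core → C:6 H:6
  (− 1 ring H displaced by substituents)
  + C6H5 → C:6 H:5
Element totals:
  C: 12
  H: 10
Molecular formula: C12H10.
Molar mass = 154.212 g/mol.
Mass from H: 10 × 1.008 = 10.080 g/mol.
%H = 10.080 / 154.212 × 100 = 6.54%.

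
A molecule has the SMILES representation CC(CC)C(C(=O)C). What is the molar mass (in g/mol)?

Atom tally by fragment:
  CH3 → C:1 H:3
  CH(C2H5) → C:3 H:6
  CH2COCH3 → C:3 H:5 O:1
Element totals:
  C: 7
  H: 14
  O: 1
Molecular formula: C7H14O.
  M = 7(12.011) + 14(1.008) + 15.999
    = 84.077 + 14.112 + 15.999 = 114.188

114.19 g/mol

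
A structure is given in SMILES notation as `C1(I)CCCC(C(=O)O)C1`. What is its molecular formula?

Atom tally by fragment:
  cyclohexane ring core → C:6 H:12
  (− 2 ring H displaced by substituents)
  + I → I:1
  + COOH → C:1 H:1 O:2
Element totals:
  C: 7
  H: 11
  I: 1
  O: 2

C7H11IO2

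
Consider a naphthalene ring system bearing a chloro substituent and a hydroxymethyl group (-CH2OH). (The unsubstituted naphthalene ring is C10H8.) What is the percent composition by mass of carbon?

68.58%

Atom tally by fragment:
  naphthalene ring system core → C:10 H:8
  (− 2 ring H displaced by substituents)
  + Cl → Cl:1
  + CH2OH → C:1 H:3 O:1
Element totals:
  C: 11
  H: 9
  Cl: 1
  O: 1
Molecular formula: C11H9ClO.
Molar mass = 192.642 g/mol.
Mass from C: 11 × 12.011 = 132.121 g/mol.
%C = 132.121 / 192.642 × 100 = 68.58%.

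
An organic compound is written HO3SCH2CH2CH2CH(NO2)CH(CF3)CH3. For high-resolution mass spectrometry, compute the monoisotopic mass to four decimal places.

279.0388

Element totals:
  C: 7
  H: 12
  F: 3
  N: 1
  O: 5
  S: 1
Molecular formula: C7H12F3NO5S.
  M = 7(12.0) + 12(1.007825) + 3(18.998403) + 14.003074 + 5(15.994915) + 31.972071
    = 84.000000 + 12.093900 + 56.995209 + 14.003074 + 79.974575 + 31.972071 = 279.038829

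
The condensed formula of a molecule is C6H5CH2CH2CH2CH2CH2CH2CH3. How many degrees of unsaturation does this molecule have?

4

Element totals:
  C: 13
  H: 20
Molecular formula: C13H20.
DoU = (2C + 2 + N − H − X) / 2 = (2·13 + 2 + 0 − 20 − 0) / 2 = 4.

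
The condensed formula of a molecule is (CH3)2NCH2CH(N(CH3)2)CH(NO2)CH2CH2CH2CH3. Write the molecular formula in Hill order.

Element totals:
  C: 11
  H: 25
  N: 3
  O: 2

C11H25N3O2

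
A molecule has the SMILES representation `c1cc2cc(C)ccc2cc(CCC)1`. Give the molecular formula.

Atom tally by fragment:
  naphthalene ring system core → C:10 H:8
  (− 2 ring H displaced by substituents)
  + CH3 → C:1 H:3
  + CH2CH2CH3 → C:3 H:7
Element totals:
  C: 14
  H: 16

C14H16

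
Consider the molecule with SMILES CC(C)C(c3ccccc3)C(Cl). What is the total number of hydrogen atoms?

Atom tally by fragment:
  CH3 → C:1 H:3
  CH(CH3) → C:2 H:4
  CH(C6H5) → C:7 H:6
  CH2Cl → C:1 H:2 Cl:1
Element totals:
  C: 11
  H: 15
  Cl: 1

15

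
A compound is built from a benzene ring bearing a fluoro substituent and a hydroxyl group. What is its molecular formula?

Atom tally by fragment:
  benzene ring core → C:6 H:6
  (− 2 ring H displaced by substituents)
  + F → F:1
  + OH → O:1 H:1
Element totals:
  C: 6
  H: 5
  F: 1
  O: 1

C6H5FO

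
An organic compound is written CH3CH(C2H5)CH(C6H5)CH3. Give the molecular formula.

C12H18

Atom tally by fragment:
  CH3 → C:1 H:3
  CH(C2H5) → C:3 H:6
  CH(C6H5) → C:7 H:6
  CH3 → C:1 H:3
Element totals:
  C: 12
  H: 18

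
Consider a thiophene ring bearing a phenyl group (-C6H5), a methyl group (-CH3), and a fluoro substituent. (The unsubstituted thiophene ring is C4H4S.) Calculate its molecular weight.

Atom tally by fragment:
  thiophene ring core → C:4 H:4 S:1
  (− 3 ring H displaced by substituents)
  + C6H5 → C:6 H:5
  + CH3 → C:1 H:3
  + F → F:1
Element totals:
  C: 11
  H: 9
  F: 1
  S: 1
Molecular formula: C11H9FS.
  M = 11(12.011) + 9(1.008) + 18.998 + 32.06
    = 132.121 + 9.072 + 18.998 + 32.060 = 192.251

192.25 g/mol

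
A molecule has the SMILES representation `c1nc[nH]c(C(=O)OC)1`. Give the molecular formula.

C5H6N2O2

Atom tally by fragment:
  imidazole ring core → C:3 H:4 N:2
  (− 1 ring H displaced by substituents)
  + COOCH3 → C:2 H:3 O:2
Element totals:
  C: 5
  H: 6
  N: 2
  O: 2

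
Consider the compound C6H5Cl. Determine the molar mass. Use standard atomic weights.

Atom tally by fragment:
  benzene ring core → C:6 H:6
  (− 1 ring H displaced by substituents)
  + Cl → Cl:1
Element totals:
  C: 6
  H: 5
  Cl: 1
Molecular formula: C6H5Cl.
  M = 6(12.011) + 5(1.008) + 35.45
    = 72.066 + 5.040 + 35.450 = 112.556

112.56 g/mol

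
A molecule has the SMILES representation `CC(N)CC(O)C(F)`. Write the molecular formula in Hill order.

C5H12FNO

Atom tally by fragment:
  CH3 → C:1 H:3
  CH(NH2) → C:1 H:3 N:1
  CH2 → C:1 H:2
  CH(OH) → C:1 H:2 O:1
  CH2F → C:1 H:2 F:1
Element totals:
  C: 5
  H: 12
  F: 1
  N: 1
  O: 1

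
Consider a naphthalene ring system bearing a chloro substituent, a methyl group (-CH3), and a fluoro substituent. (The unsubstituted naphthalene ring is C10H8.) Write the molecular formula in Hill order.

C11H8ClF

Atom tally by fragment:
  naphthalene ring system core → C:10 H:8
  (− 3 ring H displaced by substituents)
  + Cl → Cl:1
  + CH3 → C:1 H:3
  + F → F:1
Element totals:
  C: 11
  H: 8
  Cl: 1
  F: 1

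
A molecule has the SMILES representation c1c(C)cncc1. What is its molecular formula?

Atom tally by fragment:
  pyridine ring core → C:5 H:5 N:1
  (− 1 ring H displaced by substituents)
  + CH3 → C:1 H:3
Element totals:
  C: 6
  H: 7
  N: 1

C6H7N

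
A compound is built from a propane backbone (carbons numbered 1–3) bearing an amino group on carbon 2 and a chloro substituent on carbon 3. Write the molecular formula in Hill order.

Atom tally by fragment:
  CH3 → C:1 H:3
  CH(NH2) → C:1 H:3 N:1
  CH2Cl → C:1 H:2 Cl:1
Element totals:
  C: 3
  H: 8
  Cl: 1
  N: 1

C3H8ClN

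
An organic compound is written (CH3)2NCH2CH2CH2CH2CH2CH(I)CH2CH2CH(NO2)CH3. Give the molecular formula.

C12H25IN2O2

Atom tally by fragment:
  (CH3)2NCH2 → C:3 H:8 N:1
  CH2 → C:1 H:2
  CH2 → C:1 H:2
  CH2 → C:1 H:2
  CH2 → C:1 H:2
  CH(I) → C:1 H:1 I:1
  CH2 → C:1 H:2
  CH2 → C:1 H:2
  CH(NO2) → C:1 H:1 N:1 O:2
  CH3 → C:1 H:3
Element totals:
  C: 12
  H: 25
  I: 1
  N: 2
  O: 2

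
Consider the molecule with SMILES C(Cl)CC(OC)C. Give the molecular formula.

C5H11ClO

Atom tally by fragment:
  ClCH2 → C:1 H:2 Cl:1
  CH2 → C:1 H:2
  CH(OCH3) → C:2 H:4 O:1
  CH3 → C:1 H:3
Element totals:
  C: 5
  H: 11
  Cl: 1
  O: 1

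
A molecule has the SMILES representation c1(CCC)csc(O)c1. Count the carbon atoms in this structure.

Atom tally by fragment:
  thiophene ring core → C:4 H:4 S:1
  (− 2 ring H displaced by substituents)
  + CH2CH2CH3 → C:3 H:7
  + OH → O:1 H:1
Element totals:
  C: 7
  H: 10
  O: 1
  S: 1

7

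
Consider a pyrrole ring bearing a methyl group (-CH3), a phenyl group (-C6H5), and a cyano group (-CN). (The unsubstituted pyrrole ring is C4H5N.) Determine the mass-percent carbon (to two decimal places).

Atom tally by fragment:
  pyrrole ring core → C:4 H:5 N:1
  (− 3 ring H displaced by substituents)
  + CH3 → C:1 H:3
  + C6H5 → C:6 H:5
  + CN → C:1 N:1
Element totals:
  C: 12
  H: 10
  N: 2
Molecular formula: C12H10N2.
Molar mass = 182.226 g/mol.
Mass from C: 12 × 12.011 = 144.132 g/mol.
%C = 144.132 / 182.226 × 100 = 79.10%.

79.10%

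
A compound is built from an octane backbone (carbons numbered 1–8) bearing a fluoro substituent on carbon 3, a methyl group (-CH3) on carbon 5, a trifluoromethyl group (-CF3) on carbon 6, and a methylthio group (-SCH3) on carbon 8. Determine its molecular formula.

C11H20F4S

Atom tally by fragment:
  CH3 → C:1 H:3
  CH2 → C:1 H:2
  CH(F) → C:1 H:1 F:1
  CH2 → C:1 H:2
  CH(CH3) → C:2 H:4
  CH(CF3) → C:2 H:1 F:3
  CH2 → C:1 H:2
  CH2SCH3 → C:2 H:5 S:1
Element totals:
  C: 11
  H: 20
  F: 4
  S: 1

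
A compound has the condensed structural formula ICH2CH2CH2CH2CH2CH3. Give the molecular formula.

C6H13I

Atom tally by fragment:
  ICH2 → C:1 H:2 I:1
  CH2 → C:1 H:2
  CH2 → C:1 H:2
  CH2 → C:1 H:2
  CH2 → C:1 H:2
  CH3 → C:1 H:3
Element totals:
  C: 6
  H: 13
  I: 1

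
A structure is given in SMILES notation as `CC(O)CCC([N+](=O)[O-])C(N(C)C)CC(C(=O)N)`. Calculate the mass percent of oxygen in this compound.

Atom tally by fragment:
  CH3 → C:1 H:3
  CH(OH) → C:1 H:2 O:1
  CH2 → C:1 H:2
  CH2 → C:1 H:2
  CH(NO2) → C:1 H:1 N:1 O:2
  CH(N(CH3)2) → C:3 H:7 N:1
  CH2 → C:1 H:2
  CH2CONH2 → C:2 H:4 O:1 N:1
Element totals:
  C: 11
  H: 23
  N: 3
  O: 4
Molecular formula: C11H23N3O4.
Molar mass = 261.322 g/mol.
Mass from O: 4 × 15.999 = 63.996 g/mol.
%O = 63.996 / 261.322 × 100 = 24.49%.

24.49%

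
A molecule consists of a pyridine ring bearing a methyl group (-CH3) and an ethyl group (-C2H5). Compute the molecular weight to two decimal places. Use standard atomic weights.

121.18 g/mol

Atom tally by fragment:
  pyridine ring core → C:5 H:5 N:1
  (− 2 ring H displaced by substituents)
  + CH3 → C:1 H:3
  + C2H5 → C:2 H:5
Element totals:
  C: 8
  H: 11
  N: 1
Molecular formula: C8H11N.
  M = 8(12.011) + 11(1.008) + 14.007
    = 96.088 + 11.088 + 14.007 = 121.183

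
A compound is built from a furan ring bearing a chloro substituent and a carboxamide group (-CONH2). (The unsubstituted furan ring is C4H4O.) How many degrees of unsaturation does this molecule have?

Atom tally by fragment:
  furan ring core → C:4 H:4 O:1
  (− 2 ring H displaced by substituents)
  + Cl → Cl:1
  + CONH2 → C:1 H:2 O:1 N:1
Element totals:
  C: 5
  H: 4
  Cl: 1
  N: 1
  O: 2
Molecular formula: C5H4ClNO2.
DoU = (2C + 2 + N − H − X) / 2 = (2·5 + 2 + 1 − 4 − 1) / 2 = 4.

4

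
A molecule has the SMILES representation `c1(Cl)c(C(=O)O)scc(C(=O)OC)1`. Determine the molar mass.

220.62 g/mol

Atom tally by fragment:
  thiophene ring core → C:4 H:4 S:1
  (− 3 ring H displaced by substituents)
  + Cl → Cl:1
  + COOH → C:1 H:1 O:2
  + COOCH3 → C:2 H:3 O:2
Element totals:
  C: 7
  H: 5
  Cl: 1
  O: 4
  S: 1
Molecular formula: C7H5ClO4S.
  M = 7(12.011) + 5(1.008) + 35.45 + 4(15.999) + 32.06
    = 84.077 + 5.040 + 35.450 + 63.996 + 32.060 = 220.623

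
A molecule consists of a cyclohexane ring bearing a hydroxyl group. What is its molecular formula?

Atom tally by fragment:
  cyclohexane ring core → C:6 H:12
  (− 1 ring H displaced by substituents)
  + OH → O:1 H:1
Element totals:
  C: 6
  H: 12
  O: 1

C6H12O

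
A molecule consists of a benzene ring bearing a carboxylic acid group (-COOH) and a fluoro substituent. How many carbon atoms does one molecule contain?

7

Atom tally by fragment:
  benzene ring core → C:6 H:6
  (− 2 ring H displaced by substituents)
  + COOH → C:1 H:1 O:2
  + F → F:1
Element totals:
  C: 7
  H: 5
  F: 1
  O: 2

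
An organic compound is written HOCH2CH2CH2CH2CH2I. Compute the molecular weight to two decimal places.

214.05 g/mol

Atom tally by fragment:
  HOCH2 → C:1 H:3 O:1
  CH2 → C:1 H:2
  CH2 → C:1 H:2
  CH2 → C:1 H:2
  CH2I → C:1 H:2 I:1
Element totals:
  C: 5
  H: 11
  I: 1
  O: 1
Molecular formula: C5H11IO.
  M = 5(12.011) + 11(1.008) + 126.904 + 15.999
    = 60.055 + 11.088 + 126.904 + 15.999 = 214.046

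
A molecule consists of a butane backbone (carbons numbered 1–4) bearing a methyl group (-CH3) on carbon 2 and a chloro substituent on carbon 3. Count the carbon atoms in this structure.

5

Atom tally by fragment:
  CH3 → C:1 H:3
  CH(CH3) → C:2 H:4
  CH(Cl) → C:1 H:1 Cl:1
  CH3 → C:1 H:3
Element totals:
  C: 5
  H: 11
  Cl: 1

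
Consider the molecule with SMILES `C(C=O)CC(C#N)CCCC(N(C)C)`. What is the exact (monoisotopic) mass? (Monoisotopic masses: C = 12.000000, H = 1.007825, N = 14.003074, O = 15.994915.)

196.1576

Atom tally by fragment:
  OHCCH2 → C:2 H:3 O:1
  CH2 → C:1 H:2
  CH(CN) → C:2 H:1 N:1
  CH2 → C:1 H:2
  CH2 → C:1 H:2
  CH2 → C:1 H:2
  CH2N(CH3)2 → C:3 H:8 N:1
Element totals:
  C: 11
  H: 20
  N: 2
  O: 1
Molecular formula: C11H20N2O.
  M = 11(12.0) + 20(1.007825) + 2(14.003074) + 15.994915
    = 132.000000 + 20.156500 + 28.006148 + 15.994915 = 196.157563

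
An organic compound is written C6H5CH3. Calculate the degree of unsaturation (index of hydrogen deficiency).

Atom tally by fragment:
  benzene ring core → C:6 H:6
  (− 1 ring H displaced by substituents)
  + CH3 → C:1 H:3
Element totals:
  C: 7
  H: 8
Molecular formula: C7H8.
DoU = (2C + 2 + N − H − X) / 2 = (2·7 + 2 + 0 − 8 − 0) / 2 = 4.

4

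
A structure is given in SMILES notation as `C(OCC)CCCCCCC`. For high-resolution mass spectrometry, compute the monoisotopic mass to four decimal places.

158.1671

Atom tally by fragment:
  C2H5OCH2 → C:3 H:7 O:1
  CH2 → C:1 H:2
  CH2 → C:1 H:2
  CH2 → C:1 H:2
  CH2 → C:1 H:2
  CH2 → C:1 H:2
  CH2 → C:1 H:2
  CH3 → C:1 H:3
Element totals:
  C: 10
  H: 22
  O: 1
Molecular formula: C10H22O.
  M = 10(12.0) + 22(1.007825) + 15.994915
    = 120.000000 + 22.172150 + 15.994915 = 158.167065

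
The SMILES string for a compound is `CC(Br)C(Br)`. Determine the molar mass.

201.89 g/mol

Atom tally by fragment:
  CH3 → C:1 H:3
  CH(Br) → C:1 H:1 Br:1
  CH2Br → C:1 H:2 Br:1
Element totals:
  C: 3
  H: 6
  Br: 2
Molecular formula: C3H6Br2.
  M = 3(12.011) + 6(1.008) + 2(79.904)
    = 36.033 + 6.048 + 159.808 = 201.889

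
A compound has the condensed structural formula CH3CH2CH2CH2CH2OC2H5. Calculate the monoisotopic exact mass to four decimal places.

116.1201

Atom tally by fragment:
  CH3 → C:1 H:3
  CH2 → C:1 H:2
  CH2 → C:1 H:2
  CH2 → C:1 H:2
  CH2OC2H5 → C:3 H:7 O:1
Element totals:
  C: 7
  H: 16
  O: 1
Molecular formula: C7H16O.
  M = 7(12.0) + 16(1.007825) + 15.994915
    = 84.000000 + 16.125200 + 15.994915 = 116.120115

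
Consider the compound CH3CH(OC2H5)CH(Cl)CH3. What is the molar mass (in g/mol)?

Atom tally by fragment:
  CH3 → C:1 H:3
  CH(OC2H5) → C:3 H:6 O:1
  CH(Cl) → C:1 H:1 Cl:1
  CH3 → C:1 H:3
Element totals:
  C: 6
  H: 13
  Cl: 1
  O: 1
Molecular formula: C6H13ClO.
  M = 6(12.011) + 13(1.008) + 35.45 + 15.999
    = 72.066 + 13.104 + 35.450 + 15.999 = 136.619

136.62 g/mol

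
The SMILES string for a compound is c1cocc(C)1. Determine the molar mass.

82.10 g/mol

Atom tally by fragment:
  furan ring core → C:4 H:4 O:1
  (− 1 ring H displaced by substituents)
  + CH3 → C:1 H:3
Element totals:
  C: 5
  H: 6
  O: 1
Molecular formula: C5H6O.
  M = 5(12.011) + 6(1.008) + 15.999
    = 60.055 + 6.048 + 15.999 = 82.102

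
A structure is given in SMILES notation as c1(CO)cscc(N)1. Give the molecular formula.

Atom tally by fragment:
  thiophene ring core → C:4 H:4 S:1
  (− 2 ring H displaced by substituents)
  + CH2OH → C:1 H:3 O:1
  + NH2 → N:1 H:2
Element totals:
  C: 5
  H: 7
  N: 1
  O: 1
  S: 1

C5H7NOS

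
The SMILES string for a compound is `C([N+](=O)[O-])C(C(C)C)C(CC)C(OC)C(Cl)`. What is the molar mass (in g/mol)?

251.75 g/mol

Atom tally by fragment:
  O2NCH2 → C:1 H:2 N:1 O:2
  CH(CH(CH3)2) → C:4 H:8
  CH(C2H5) → C:3 H:6
  CH(OCH3) → C:2 H:4 O:1
  CH2Cl → C:1 H:2 Cl:1
Element totals:
  C: 11
  H: 22
  Cl: 1
  N: 1
  O: 3
Molecular formula: C11H22ClNO3.
  M = 11(12.011) + 22(1.008) + 35.45 + 14.007 + 3(15.999)
    = 132.121 + 22.176 + 35.450 + 14.007 + 47.997 = 251.751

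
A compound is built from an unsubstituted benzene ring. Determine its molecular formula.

C6H6

Atom tally by fragment:
  benzene ring core → C:6 H:6
Element totals:
  C: 6
  H: 6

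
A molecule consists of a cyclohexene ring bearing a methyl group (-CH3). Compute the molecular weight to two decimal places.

96.17 g/mol

Atom tally by fragment:
  cyclohexene ring core → C:6 H:10
  (− 1 ring H displaced by substituents)
  + CH3 → C:1 H:3
Element totals:
  C: 7
  H: 12
Molecular formula: C7H12.
  M = 7(12.011) + 12(1.008)
    = 84.077 + 12.096 = 96.173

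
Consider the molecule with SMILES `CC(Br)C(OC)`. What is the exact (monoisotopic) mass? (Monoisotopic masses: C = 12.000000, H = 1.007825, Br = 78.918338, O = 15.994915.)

Atom tally by fragment:
  CH3 → C:1 H:3
  CH(Br) → C:1 H:1 Br:1
  CH2OCH3 → C:2 H:5 O:1
Element totals:
  C: 4
  H: 9
  Br: 1
  O: 1
Molecular formula: C4H9BrO.
  M = 4(12.0) + 9(1.007825) + 78.918338 + 15.994915
    = 48.000000 + 9.070425 + 78.918338 + 15.994915 = 151.983678

151.9837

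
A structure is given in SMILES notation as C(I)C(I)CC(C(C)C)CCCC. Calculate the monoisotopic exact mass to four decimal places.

Atom tally by fragment:
  ICH2 → C:1 H:2 I:1
  CH(I) → C:1 H:1 I:1
  CH2 → C:1 H:2
  CH(CH(CH3)2) → C:4 H:8
  CH2 → C:1 H:2
  CH2 → C:1 H:2
  CH2 → C:1 H:2
  CH3 → C:1 H:3
Element totals:
  C: 11
  H: 22
  I: 2
Molecular formula: C11H22I2.
  M = 11(12.0) + 22(1.007825) + 2(126.904472)
    = 132.000000 + 22.172150 + 253.808944 = 407.981094

407.9811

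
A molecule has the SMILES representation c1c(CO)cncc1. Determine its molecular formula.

Atom tally by fragment:
  pyridine ring core → C:5 H:5 N:1
  (− 1 ring H displaced by substituents)
  + CH2OH → C:1 H:3 O:1
Element totals:
  C: 6
  H: 7
  N: 1
  O: 1

C6H7NO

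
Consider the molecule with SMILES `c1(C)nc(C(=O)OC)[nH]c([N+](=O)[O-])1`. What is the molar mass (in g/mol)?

Atom tally by fragment:
  imidazole ring core → C:3 H:4 N:2
  (− 3 ring H displaced by substituents)
  + CH3 → C:1 H:3
  + COOCH3 → C:2 H:3 O:2
  + NO2 → N:1 O:2
Element totals:
  C: 6
  H: 7
  N: 3
  O: 4
Molecular formula: C6H7N3O4.
  M = 6(12.011) + 7(1.008) + 3(14.007) + 4(15.999)
    = 72.066 + 7.056 + 42.021 + 63.996 = 185.139

185.14 g/mol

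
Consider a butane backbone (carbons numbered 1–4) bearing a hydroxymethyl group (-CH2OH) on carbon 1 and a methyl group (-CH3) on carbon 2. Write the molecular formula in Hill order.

Atom tally by fragment:
  HOCH2CH2 → C:2 H:5 O:1
  CH(CH3) → C:2 H:4
  CH2 → C:1 H:2
  CH3 → C:1 H:3
Element totals:
  C: 6
  H: 14
  O: 1

C6H14O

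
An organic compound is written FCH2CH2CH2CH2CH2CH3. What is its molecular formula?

Element totals:
  C: 6
  H: 13
  F: 1

C6H13F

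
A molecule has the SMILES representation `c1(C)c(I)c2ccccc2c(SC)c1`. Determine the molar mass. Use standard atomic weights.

Atom tally by fragment:
  naphthalene ring system core → C:10 H:8
  (− 3 ring H displaced by substituents)
  + CH3 → C:1 H:3
  + I → I:1
  + SCH3 → C:1 H:3 S:1
Element totals:
  C: 12
  H: 11
  I: 1
  S: 1
Molecular formula: C12H11IS.
  M = 12(12.011) + 11(1.008) + 126.904 + 32.06
    = 144.132 + 11.088 + 126.904 + 32.060 = 314.184

314.18 g/mol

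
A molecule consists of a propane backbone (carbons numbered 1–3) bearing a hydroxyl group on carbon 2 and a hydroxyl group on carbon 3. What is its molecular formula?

Atom tally by fragment:
  CH3 → C:1 H:3
  CH(OH) → C:1 H:2 O:1
  CH2OH → C:1 H:3 O:1
Element totals:
  C: 3
  H: 8
  O: 2

C3H8O2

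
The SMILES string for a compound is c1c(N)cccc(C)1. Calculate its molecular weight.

Atom tally by fragment:
  benzene ring core → C:6 H:6
  (− 2 ring H displaced by substituents)
  + NH2 → N:1 H:2
  + CH3 → C:1 H:3
Element totals:
  C: 7
  H: 9
  N: 1
Molecular formula: C7H9N.
  M = 7(12.011) + 9(1.008) + 14.007
    = 84.077 + 9.072 + 14.007 = 107.156

107.16 g/mol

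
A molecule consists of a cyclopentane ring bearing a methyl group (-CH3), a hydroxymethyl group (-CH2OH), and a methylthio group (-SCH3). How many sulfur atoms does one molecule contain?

1

Atom tally by fragment:
  cyclopentane ring core → C:5 H:10
  (− 3 ring H displaced by substituents)
  + CH3 → C:1 H:3
  + CH2OH → C:1 H:3 O:1
  + SCH3 → C:1 H:3 S:1
Element totals:
  C: 8
  H: 16
  O: 1
  S: 1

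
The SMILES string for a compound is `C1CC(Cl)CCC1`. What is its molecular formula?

Atom tally by fragment:
  cyclohexane ring core → C:6 H:12
  (− 1 ring H displaced by substituents)
  + Cl → Cl:1
Element totals:
  C: 6
  H: 11
  Cl: 1

C6H11Cl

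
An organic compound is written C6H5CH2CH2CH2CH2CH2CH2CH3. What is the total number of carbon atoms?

Atom tally by fragment:
  C6H5CH2 → C:7 H:7
  CH2 → C:1 H:2
  CH2 → C:1 H:2
  CH2 → C:1 H:2
  CH2 → C:1 H:2
  CH2 → C:1 H:2
  CH3 → C:1 H:3
Element totals:
  C: 13
  H: 20

13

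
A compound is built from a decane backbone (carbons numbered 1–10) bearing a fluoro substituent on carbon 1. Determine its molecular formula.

Atom tally by fragment:
  FCH2 → C:1 H:2 F:1
  CH2 → C:1 H:2
  CH2 → C:1 H:2
  CH2 → C:1 H:2
  CH2 → C:1 H:2
  CH2 → C:1 H:2
  CH2 → C:1 H:2
  CH2 → C:1 H:2
  CH2 → C:1 H:2
  CH3 → C:1 H:3
Element totals:
  C: 10
  H: 21
  F: 1

C10H21F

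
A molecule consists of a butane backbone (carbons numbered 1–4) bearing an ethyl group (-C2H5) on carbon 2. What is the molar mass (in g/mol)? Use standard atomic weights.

Atom tally by fragment:
  CH3 → C:1 H:3
  CH(C2H5) → C:3 H:6
  CH2 → C:1 H:2
  CH3 → C:1 H:3
Element totals:
  C: 6
  H: 14
Molecular formula: C6H14.
  M = 6(12.011) + 14(1.008)
    = 72.066 + 14.112 = 86.178

86.18 g/mol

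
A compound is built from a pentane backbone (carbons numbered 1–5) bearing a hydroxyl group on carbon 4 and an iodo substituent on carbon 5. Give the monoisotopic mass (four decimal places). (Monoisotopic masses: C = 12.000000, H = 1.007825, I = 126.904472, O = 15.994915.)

Atom tally by fragment:
  CH3 → C:1 H:3
  CH2 → C:1 H:2
  CH2 → C:1 H:2
  CH(OH) → C:1 H:2 O:1
  CH2I → C:1 H:2 I:1
Element totals:
  C: 5
  H: 11
  I: 1
  O: 1
Molecular formula: C5H11IO.
  M = 5(12.0) + 11(1.007825) + 126.904472 + 15.994915
    = 60.000000 + 11.086075 + 126.904472 + 15.994915 = 213.985462

213.9855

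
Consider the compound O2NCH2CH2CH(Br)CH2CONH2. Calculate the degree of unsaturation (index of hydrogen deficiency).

2

Element totals:
  C: 5
  H: 9
  Br: 1
  N: 2
  O: 3
Molecular formula: C5H9BrN2O3.
DoU = (2C + 2 + N − H − X) / 2 = (2·5 + 2 + 2 − 9 − 1) / 2 = 2.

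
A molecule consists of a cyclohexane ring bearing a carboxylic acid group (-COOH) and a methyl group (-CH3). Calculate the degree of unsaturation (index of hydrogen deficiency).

Atom tally by fragment:
  cyclohexane ring core → C:6 H:12
  (− 2 ring H displaced by substituents)
  + COOH → C:1 H:1 O:2
  + CH3 → C:1 H:3
Element totals:
  C: 8
  H: 14
  O: 2
Molecular formula: C8H14O2.
DoU = (2C + 2 + N − H − X) / 2 = (2·8 + 2 + 0 − 14 − 0) / 2 = 2.

2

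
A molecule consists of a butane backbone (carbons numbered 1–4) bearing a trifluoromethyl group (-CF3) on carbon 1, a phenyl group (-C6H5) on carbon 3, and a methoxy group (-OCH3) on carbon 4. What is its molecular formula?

C12H15F3O

Atom tally by fragment:
  F3CCH2 → C:2 H:2 F:3
  CH2 → C:1 H:2
  CH(C6H5) → C:7 H:6
  CH2OCH3 → C:2 H:5 O:1
Element totals:
  C: 12
  H: 15
  F: 3
  O: 1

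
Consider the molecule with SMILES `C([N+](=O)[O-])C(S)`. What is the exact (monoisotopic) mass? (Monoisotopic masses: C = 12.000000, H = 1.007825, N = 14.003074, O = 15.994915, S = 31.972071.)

Atom tally by fragment:
  O2NCH2 → C:1 H:2 N:1 O:2
  CH2SH → C:1 H:3 S:1
Element totals:
  C: 2
  H: 5
  N: 1
  O: 2
  S: 1
Molecular formula: C2H5NO2S.
  M = 2(12.0) + 5(1.007825) + 14.003074 + 2(15.994915) + 31.972071
    = 24.000000 + 5.039125 + 14.003074 + 31.989830 + 31.972071 = 107.004100

107.0041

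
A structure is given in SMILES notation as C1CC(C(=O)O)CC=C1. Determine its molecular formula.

Atom tally by fragment:
  cyclohexene ring core → C:6 H:10
  (− 1 ring H displaced by substituents)
  + COOH → C:1 H:1 O:2
Element totals:
  C: 7
  H: 10
  O: 2

C7H10O2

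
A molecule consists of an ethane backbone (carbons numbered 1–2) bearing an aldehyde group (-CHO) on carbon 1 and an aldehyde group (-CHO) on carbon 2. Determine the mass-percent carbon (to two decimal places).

Atom tally by fragment:
  OHCCH2 → C:2 H:3 O:1
  CH2CHO → C:2 H:3 O:1
Element totals:
  C: 4
  H: 6
  O: 2
Molecular formula: C4H6O2.
Molar mass = 86.090 g/mol.
Mass from C: 4 × 12.011 = 48.044 g/mol.
%C = 48.044 / 86.090 × 100 = 55.81%.

55.81%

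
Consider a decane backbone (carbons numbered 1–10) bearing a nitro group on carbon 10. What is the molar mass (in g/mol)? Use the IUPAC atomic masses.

Atom tally by fragment:
  CH3 → C:1 H:3
  CH2 → C:1 H:2
  CH2 → C:1 H:2
  CH2 → C:1 H:2
  CH2 → C:1 H:2
  CH2 → C:1 H:2
  CH2 → C:1 H:2
  CH2 → C:1 H:2
  CH2 → C:1 H:2
  CH2NO2 → C:1 H:2 N:1 O:2
Element totals:
  C: 10
  H: 21
  N: 1
  O: 2
Molecular formula: C10H21NO2.
  M = 10(12.011) + 21(1.008) + 14.007 + 2(15.999)
    = 120.110 + 21.168 + 14.007 + 31.998 = 187.283

187.28 g/mol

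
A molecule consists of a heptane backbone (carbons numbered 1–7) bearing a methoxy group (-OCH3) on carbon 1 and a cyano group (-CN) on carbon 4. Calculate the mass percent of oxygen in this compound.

10.31%

Atom tally by fragment:
  CH3OCH2 → C:2 H:5 O:1
  CH2 → C:1 H:2
  CH2 → C:1 H:2
  CH(CN) → C:2 H:1 N:1
  CH2 → C:1 H:2
  CH2 → C:1 H:2
  CH3 → C:1 H:3
Element totals:
  C: 9
  H: 17
  N: 1
  O: 1
Molecular formula: C9H17NO.
Molar mass = 155.241 g/mol.
Mass from O: 1 × 15.999 = 15.999 g/mol.
%O = 15.999 / 155.241 × 100 = 10.31%.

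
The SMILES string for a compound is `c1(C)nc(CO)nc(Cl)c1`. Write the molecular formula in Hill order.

Atom tally by fragment:
  pyrimidine ring core → C:4 H:4 N:2
  (− 3 ring H displaced by substituents)
  + CH3 → C:1 H:3
  + CH2OH → C:1 H:3 O:1
  + Cl → Cl:1
Element totals:
  C: 6
  H: 7
  Cl: 1
  N: 2
  O: 1

C6H7ClN2O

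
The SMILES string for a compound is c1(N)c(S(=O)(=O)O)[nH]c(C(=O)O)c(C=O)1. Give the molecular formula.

C6H6N2O6S

Atom tally by fragment:
  pyrrole ring core → C:4 H:5 N:1
  (− 4 ring H displaced by substituents)
  + NH2 → N:1 H:2
  + SO3H → S:1 O:3 H:1
  + COOH → C:1 H:1 O:2
  + CHO → C:1 H:1 O:1
Element totals:
  C: 6
  H: 6
  N: 2
  O: 6
  S: 1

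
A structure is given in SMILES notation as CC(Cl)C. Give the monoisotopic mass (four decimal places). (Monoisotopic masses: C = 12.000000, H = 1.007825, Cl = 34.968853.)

78.0236

Atom tally by fragment:
  CH3 → C:1 H:3
  CH(Cl) → C:1 H:1 Cl:1
  CH3 → C:1 H:3
Element totals:
  C: 3
  H: 7
  Cl: 1
Molecular formula: C3H7Cl.
  M = 3(12.0) + 7(1.007825) + 34.968853
    = 36.000000 + 7.054775 + 34.968853 = 78.023628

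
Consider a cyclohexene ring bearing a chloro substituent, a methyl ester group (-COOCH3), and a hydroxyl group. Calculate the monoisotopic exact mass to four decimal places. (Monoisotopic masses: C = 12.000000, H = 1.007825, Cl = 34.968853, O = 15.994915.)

Atom tally by fragment:
  cyclohexene ring core → C:6 H:10
  (− 3 ring H displaced by substituents)
  + Cl → Cl:1
  + COOCH3 → C:2 H:3 O:2
  + OH → O:1 H:1
Element totals:
  C: 8
  H: 11
  Cl: 1
  O: 3
Molecular formula: C8H11ClO3.
  M = 8(12.0) + 11(1.007825) + 34.968853 + 3(15.994915)
    = 96.000000 + 11.086075 + 34.968853 + 47.984745 = 190.039673

190.0397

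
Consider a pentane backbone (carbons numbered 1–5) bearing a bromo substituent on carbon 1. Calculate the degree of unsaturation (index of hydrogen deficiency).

0

Atom tally by fragment:
  BrCH2 → C:1 H:2 Br:1
  CH2 → C:1 H:2
  CH2 → C:1 H:2
  CH2 → C:1 H:2
  CH3 → C:1 H:3
Element totals:
  C: 5
  H: 11
  Br: 1
Molecular formula: C5H11Br.
DoU = (2C + 2 + N − H − X) / 2 = (2·5 + 2 + 0 − 11 − 1) / 2 = 0.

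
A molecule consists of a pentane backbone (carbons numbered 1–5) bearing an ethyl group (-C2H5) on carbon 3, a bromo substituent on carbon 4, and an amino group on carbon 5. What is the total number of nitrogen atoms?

1

Atom tally by fragment:
  CH3 → C:1 H:3
  CH2 → C:1 H:2
  CH(C2H5) → C:3 H:6
  CH(Br) → C:1 H:1 Br:1
  CH2NH2 → C:1 H:4 N:1
Element totals:
  C: 7
  H: 16
  Br: 1
  N: 1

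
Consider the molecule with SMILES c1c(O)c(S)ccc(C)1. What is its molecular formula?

Atom tally by fragment:
  benzene ring core → C:6 H:6
  (− 3 ring H displaced by substituents)
  + OH → O:1 H:1
  + SH → S:1 H:1
  + CH3 → C:1 H:3
Element totals:
  C: 7
  H: 8
  O: 1
  S: 1

C7H8OS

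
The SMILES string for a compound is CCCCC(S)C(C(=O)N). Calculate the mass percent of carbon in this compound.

52.14%

Atom tally by fragment:
  CH3 → C:1 H:3
  CH2 → C:1 H:2
  CH2 → C:1 H:2
  CH2 → C:1 H:2
  CH(SH) → C:1 H:2 S:1
  CH2CONH2 → C:2 H:4 O:1 N:1
Element totals:
  C: 7
  H: 15
  N: 1
  O: 1
  S: 1
Molecular formula: C7H15NOS.
Molar mass = 161.263 g/mol.
Mass from C: 7 × 12.011 = 84.077 g/mol.
%C = 84.077 / 161.263 × 100 = 52.14%.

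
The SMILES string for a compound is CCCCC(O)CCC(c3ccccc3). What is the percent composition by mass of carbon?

81.50%

Atom tally by fragment:
  CH3 → C:1 H:3
  CH2 → C:1 H:2
  CH2 → C:1 H:2
  CH2 → C:1 H:2
  CH(OH) → C:1 H:2 O:1
  CH2 → C:1 H:2
  CH2 → C:1 H:2
  CH2C6H5 → C:7 H:7
Element totals:
  C: 14
  H: 22
  O: 1
Molecular formula: C14H22O.
Molar mass = 206.329 g/mol.
Mass from C: 14 × 12.011 = 168.154 g/mol.
%C = 168.154 / 206.329 × 100 = 81.50%.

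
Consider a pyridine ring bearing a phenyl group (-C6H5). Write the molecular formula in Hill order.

Atom tally by fragment:
  pyridine ring core → C:5 H:5 N:1
  (− 1 ring H displaced by substituents)
  + C6H5 → C:6 H:5
Element totals:
  C: 11
  H: 9
  N: 1

C11H9N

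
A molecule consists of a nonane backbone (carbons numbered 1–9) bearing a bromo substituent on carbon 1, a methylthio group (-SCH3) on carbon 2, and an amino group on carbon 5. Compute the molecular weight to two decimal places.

Atom tally by fragment:
  BrCH2 → C:1 H:2 Br:1
  CH(SCH3) → C:2 H:4 S:1
  CH2 → C:1 H:2
  CH2 → C:1 H:2
  CH(NH2) → C:1 H:3 N:1
  CH2 → C:1 H:2
  CH2 → C:1 H:2
  CH2 → C:1 H:2
  CH3 → C:1 H:3
Element totals:
  C: 10
  H: 22
  Br: 1
  N: 1
  S: 1
Molecular formula: C10H22BrNS.
  M = 10(12.011) + 22(1.008) + 79.904 + 14.007 + 32.06
    = 120.110 + 22.176 + 79.904 + 14.007 + 32.060 = 268.257

268.26 g/mol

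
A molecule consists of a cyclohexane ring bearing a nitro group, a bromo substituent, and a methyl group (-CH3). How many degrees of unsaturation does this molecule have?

2

Atom tally by fragment:
  cyclohexane ring core → C:6 H:12
  (− 3 ring H displaced by substituents)
  + NO2 → N:1 O:2
  + Br → Br:1
  + CH3 → C:1 H:3
Element totals:
  C: 7
  H: 12
  Br: 1
  N: 1
  O: 2
Molecular formula: C7H12BrNO2.
DoU = (2C + 2 + N − H − X) / 2 = (2·7 + 2 + 1 − 12 − 1) / 2 = 2.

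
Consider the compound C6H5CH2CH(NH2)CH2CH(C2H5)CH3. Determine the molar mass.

191.32 g/mol

Atom tally by fragment:
  C6H5CH2 → C:7 H:7
  CH(NH2) → C:1 H:3 N:1
  CH2 → C:1 H:2
  CH(C2H5) → C:3 H:6
  CH3 → C:1 H:3
Element totals:
  C: 13
  H: 21
  N: 1
Molecular formula: C13H21N.
  M = 13(12.011) + 21(1.008) + 14.007
    = 156.143 + 21.168 + 14.007 = 191.318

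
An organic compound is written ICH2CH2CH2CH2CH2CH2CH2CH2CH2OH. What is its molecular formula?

C9H19IO

Atom tally by fragment:
  ICH2 → C:1 H:2 I:1
  CH2 → C:1 H:2
  CH2 → C:1 H:2
  CH2 → C:1 H:2
  CH2 → C:1 H:2
  CH2 → C:1 H:2
  CH2 → C:1 H:2
  CH2 → C:1 H:2
  CH2OH → C:1 H:3 O:1
Element totals:
  C: 9
  H: 19
  I: 1
  O: 1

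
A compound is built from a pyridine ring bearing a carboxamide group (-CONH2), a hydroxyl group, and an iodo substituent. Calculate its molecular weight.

Atom tally by fragment:
  pyridine ring core → C:5 H:5 N:1
  (− 3 ring H displaced by substituents)
  + CONH2 → C:1 H:2 O:1 N:1
  + OH → O:1 H:1
  + I → I:1
Element totals:
  C: 6
  H: 5
  I: 1
  N: 2
  O: 2
Molecular formula: C6H5IN2O2.
  M = 6(12.011) + 5(1.008) + 126.904 + 2(14.007) + 2(15.999)
    = 72.066 + 5.040 + 126.904 + 28.014 + 31.998 = 264.022

264.02 g/mol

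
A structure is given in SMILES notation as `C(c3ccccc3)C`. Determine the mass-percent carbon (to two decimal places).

90.51%

Atom tally by fragment:
  C6H5CH2 → C:7 H:7
  CH3 → C:1 H:3
Element totals:
  C: 8
  H: 10
Molecular formula: C8H10.
Molar mass = 106.168 g/mol.
Mass from C: 8 × 12.011 = 96.088 g/mol.
%C = 96.088 / 106.168 × 100 = 90.51%.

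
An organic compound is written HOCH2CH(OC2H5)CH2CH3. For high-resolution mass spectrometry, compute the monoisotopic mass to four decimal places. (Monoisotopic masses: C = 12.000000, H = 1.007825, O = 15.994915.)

118.0994

Atom tally by fragment:
  HOCH2 → C:1 H:3 O:1
  CH(OC2H5) → C:3 H:6 O:1
  CH2 → C:1 H:2
  CH3 → C:1 H:3
Element totals:
  C: 6
  H: 14
  O: 2
Molecular formula: C6H14O2.
  M = 6(12.0) + 14(1.007825) + 2(15.994915)
    = 72.000000 + 14.109550 + 31.989830 = 118.099380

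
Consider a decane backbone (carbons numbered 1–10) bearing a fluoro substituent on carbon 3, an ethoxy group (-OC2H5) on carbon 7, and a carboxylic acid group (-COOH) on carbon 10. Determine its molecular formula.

C13H25FO3

Atom tally by fragment:
  CH3 → C:1 H:3
  CH2 → C:1 H:2
  CH(F) → C:1 H:1 F:1
  CH2 → C:1 H:2
  CH2 → C:1 H:2
  CH2 → C:1 H:2
  CH(OC2H5) → C:3 H:6 O:1
  CH2 → C:1 H:2
  CH2 → C:1 H:2
  CH2COOH → C:2 H:3 O:2
Element totals:
  C: 13
  H: 25
  F: 1
  O: 3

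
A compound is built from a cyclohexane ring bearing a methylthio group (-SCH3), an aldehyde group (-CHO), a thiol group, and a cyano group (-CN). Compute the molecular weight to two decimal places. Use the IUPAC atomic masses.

Atom tally by fragment:
  cyclohexane ring core → C:6 H:12
  (− 4 ring H displaced by substituents)
  + SCH3 → C:1 H:3 S:1
  + CHO → C:1 H:1 O:1
  + SH → S:1 H:1
  + CN → C:1 N:1
Element totals:
  C: 9
  H: 13
  N: 1
  O: 1
  S: 2
Molecular formula: C9H13NOS2.
  M = 9(12.011) + 13(1.008) + 14.007 + 15.999 + 2(32.06)
    = 108.099 + 13.104 + 14.007 + 15.999 + 64.120 = 215.329

215.33 g/mol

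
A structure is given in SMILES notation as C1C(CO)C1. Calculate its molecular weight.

Atom tally by fragment:
  cyclopropane ring core → C:3 H:6
  (− 1 ring H displaced by substituents)
  + CH2OH → C:1 H:3 O:1
Element totals:
  C: 4
  H: 8
  O: 1
Molecular formula: C4H8O.
  M = 4(12.011) + 8(1.008) + 15.999
    = 48.044 + 8.064 + 15.999 = 72.107

72.11 g/mol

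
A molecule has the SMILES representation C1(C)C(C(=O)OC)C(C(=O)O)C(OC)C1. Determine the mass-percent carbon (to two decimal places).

55.55%

Atom tally by fragment:
  cyclopentane ring core → C:5 H:10
  (− 4 ring H displaced by substituents)
  + CH3 → C:1 H:3
  + COOCH3 → C:2 H:3 O:2
  + COOH → C:1 H:1 O:2
  + OCH3 → C:1 H:3 O:1
Element totals:
  C: 10
  H: 16
  O: 5
Molecular formula: C10H16O5.
Molar mass = 216.233 g/mol.
Mass from C: 10 × 12.011 = 120.110 g/mol.
%C = 120.110 / 216.233 × 100 = 55.55%.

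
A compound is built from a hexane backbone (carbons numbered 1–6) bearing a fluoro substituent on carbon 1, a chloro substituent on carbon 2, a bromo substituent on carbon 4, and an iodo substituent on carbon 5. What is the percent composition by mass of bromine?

23.27%

Atom tally by fragment:
  FCH2 → C:1 H:2 F:1
  CH(Cl) → C:1 H:1 Cl:1
  CH2 → C:1 H:2
  CH(Br) → C:1 H:1 Br:1
  CH(I) → C:1 H:1 I:1
  CH3 → C:1 H:3
Element totals:
  C: 6
  H: 10
  Br: 1
  Cl: 1
  F: 1
  I: 1
Molecular formula: C6H10BrClFI.
Molar mass = 343.402 g/mol.
Mass from Br: 1 × 79.904 = 79.904 g/mol.
%Br = 79.904 / 343.402 × 100 = 23.27%.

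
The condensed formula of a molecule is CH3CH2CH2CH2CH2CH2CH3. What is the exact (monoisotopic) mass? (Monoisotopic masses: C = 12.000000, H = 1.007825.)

100.1252

Element totals:
  C: 7
  H: 16
Molecular formula: C7H16.
  M = 7(12.0) + 16(1.007825)
    = 84.000000 + 16.125200 = 100.125200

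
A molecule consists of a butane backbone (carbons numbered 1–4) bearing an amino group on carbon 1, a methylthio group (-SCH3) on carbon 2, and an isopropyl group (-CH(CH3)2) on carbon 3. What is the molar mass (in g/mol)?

Atom tally by fragment:
  H2NCH2 → C:1 H:4 N:1
  CH(SCH3) → C:2 H:4 S:1
  CH(CH(CH3)2) → C:4 H:8
  CH3 → C:1 H:3
Element totals:
  C: 8
  H: 19
  N: 1
  S: 1
Molecular formula: C8H19NS.
  M = 8(12.011) + 19(1.008) + 14.007 + 32.06
    = 96.088 + 19.152 + 14.007 + 32.060 = 161.307

161.31 g/mol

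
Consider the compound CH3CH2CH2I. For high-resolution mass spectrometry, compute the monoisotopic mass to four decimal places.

169.9592

Atom tally by fragment:
  CH3 → C:1 H:3
  CH2 → C:1 H:2
  CH2I → C:1 H:2 I:1
Element totals:
  C: 3
  H: 7
  I: 1
Molecular formula: C3H7I.
  M = 3(12.0) + 7(1.007825) + 126.904472
    = 36.000000 + 7.054775 + 126.904472 = 169.959247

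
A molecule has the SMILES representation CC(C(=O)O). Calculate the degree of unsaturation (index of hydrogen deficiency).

1

Atom tally by fragment:
  CH3 → C:1 H:3
  CH2COOH → C:2 H:3 O:2
Element totals:
  C: 3
  H: 6
  O: 2
Molecular formula: C3H6O2.
DoU = (2C + 2 + N − H − X) / 2 = (2·3 + 2 + 0 − 6 − 0) / 2 = 1.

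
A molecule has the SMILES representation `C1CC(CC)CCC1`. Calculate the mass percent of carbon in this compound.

85.63%

Atom tally by fragment:
  cyclohexane ring core → C:6 H:12
  (− 1 ring H displaced by substituents)
  + C2H5 → C:2 H:5
Element totals:
  C: 8
  H: 16
Molecular formula: C8H16.
Molar mass = 112.216 g/mol.
Mass from C: 8 × 12.011 = 96.088 g/mol.
%C = 96.088 / 112.216 × 100 = 85.63%.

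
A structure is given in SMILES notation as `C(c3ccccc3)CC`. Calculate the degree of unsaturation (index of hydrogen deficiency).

4

Atom tally by fragment:
  C6H5CH2 → C:7 H:7
  CH2 → C:1 H:2
  CH3 → C:1 H:3
Element totals:
  C: 9
  H: 12
Molecular formula: C9H12.
DoU = (2C + 2 + N − H − X) / 2 = (2·9 + 2 + 0 − 12 − 0) / 2 = 4.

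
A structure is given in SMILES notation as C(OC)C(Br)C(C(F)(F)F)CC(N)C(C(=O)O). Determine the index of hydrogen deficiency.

1

Atom tally by fragment:
  CH3OCH2 → C:2 H:5 O:1
  CH(Br) → C:1 H:1 Br:1
  CH(CF3) → C:2 H:1 F:3
  CH2 → C:1 H:2
  CH(NH2) → C:1 H:3 N:1
  CH2COOH → C:2 H:3 O:2
Element totals:
  C: 9
  H: 15
  Br: 1
  F: 3
  N: 1
  O: 3
Molecular formula: C9H15BrF3NO3.
DoU = (2C + 2 + N − H − X) / 2 = (2·9 + 2 + 1 − 15 − 4) / 2 = 1.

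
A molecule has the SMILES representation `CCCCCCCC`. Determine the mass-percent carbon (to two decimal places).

84.12%

Atom tally by fragment:
  CH3 → C:1 H:3
  CH2 → C:1 H:2
  CH2 → C:1 H:2
  CH2 → C:1 H:2
  CH2 → C:1 H:2
  CH2 → C:1 H:2
  CH2 → C:1 H:2
  CH3 → C:1 H:3
Element totals:
  C: 8
  H: 18
Molecular formula: C8H18.
Molar mass = 114.232 g/mol.
Mass from C: 8 × 12.011 = 96.088 g/mol.
%C = 96.088 / 114.232 × 100 = 84.12%.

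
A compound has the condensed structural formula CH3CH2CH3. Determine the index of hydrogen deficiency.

Atom tally by fragment:
  CH3 → C:1 H:3
  CH2 → C:1 H:2
  CH3 → C:1 H:3
Element totals:
  C: 3
  H: 8
Molecular formula: C3H8.
DoU = (2C + 2 + N − H − X) / 2 = (2·3 + 2 + 0 − 8 − 0) / 2 = 0.

0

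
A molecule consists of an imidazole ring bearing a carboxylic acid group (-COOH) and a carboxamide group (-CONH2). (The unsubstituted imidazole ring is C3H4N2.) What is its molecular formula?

Atom tally by fragment:
  imidazole ring core → C:3 H:4 N:2
  (− 2 ring H displaced by substituents)
  + COOH → C:1 H:1 O:2
  + CONH2 → C:1 H:2 O:1 N:1
Element totals:
  C: 5
  H: 5
  N: 3
  O: 3

C5H5N3O3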